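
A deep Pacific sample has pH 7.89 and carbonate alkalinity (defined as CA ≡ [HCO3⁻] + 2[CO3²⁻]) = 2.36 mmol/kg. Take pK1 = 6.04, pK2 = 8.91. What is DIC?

DIC = 2.20 mmol/kg

CA = [HCO3⁻] + 2[CO3²⁻] = (α₁ + 2α₂)·DIC
At pH 7.89: [H⁺]/K1 = 10^-1.85 = 0.014125, K2/[H⁺] = 10^-1.02 = 0.095499
α₁ = 1/(1 + 0.014125 + 0.095499) = 1/1.1096 = 0.9012; α₂ = α₁·K2/[H⁺] = 0.08606
α₁ + 2α₂ = 1.0733
DIC = CA / (α₁ + 2α₂) = 2.36 / 1.0733 = 2.20 mmol/kg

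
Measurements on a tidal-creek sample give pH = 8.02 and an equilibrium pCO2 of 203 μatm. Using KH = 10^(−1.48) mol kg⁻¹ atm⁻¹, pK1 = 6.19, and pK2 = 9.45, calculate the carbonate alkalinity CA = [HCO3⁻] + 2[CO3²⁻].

[CO2*] = KH · pCO2 = 10^(−1.48) × 203×10^-6 = 6.722×10^-6 mol/kg
α₀ = 1/(1 + K1/[H⁺] + K1K2/[H⁺]²) = 1/(1 + 10^+1.83 + 10^+0.40) = 0.01406
DIC = [CO2*]/α₀ = 6.722×10^-6 / 0.01406 = 0.4781 mmol/kg
CA = (α₁ + 2α₂)·DIC = (0.9506 + 2×0.03532) × 0.4781 = 0.488 mmol/kg

CA = 0.488 mmol/kg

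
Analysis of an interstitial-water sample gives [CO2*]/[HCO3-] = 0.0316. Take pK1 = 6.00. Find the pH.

pH = 7.50

From K1 = [H⁺][HCO3-]/[CO2*]:  pH = pK1 − log₁₀([CO2*]/[HCO3-])
log₁₀(0.0316) = -1.500
pH = 6.00 − (-1.500) = 7.50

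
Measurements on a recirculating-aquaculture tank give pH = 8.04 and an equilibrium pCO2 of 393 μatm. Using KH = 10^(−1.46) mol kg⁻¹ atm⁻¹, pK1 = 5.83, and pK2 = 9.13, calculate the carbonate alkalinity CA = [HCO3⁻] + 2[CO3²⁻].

[CO2*] = KH · pCO2 = 10^(−1.46) × 393×10^-6 = 1.363×10^-5 mol/kg
α₀ = 1/(1 + K1/[H⁺] + K1K2/[H⁺]²) = 1/(1 + 10^+2.21 + 10^+1.12) = 0.005670
DIC = [CO2*]/α₀ = 1.363×10^-5 / 0.005670 = 2.403 mmol/kg
CA = (α₁ + 2α₂)·DIC = (0.9196 + 2×0.07475) × 2.403 = 2.57 mmol/kg

CA = 2.57 mmol/kg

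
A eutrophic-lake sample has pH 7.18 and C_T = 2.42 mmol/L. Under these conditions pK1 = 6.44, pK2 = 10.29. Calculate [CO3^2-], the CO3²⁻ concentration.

[CO3²⁻] = 1.59 μmol/L

α₂ = 1 / (1 + [H⁺]/K2 + [H⁺]²/(K1K2)) = 1 / (1 + 10^+3.11 + 10^+2.37)
   = 1 / (1 + 1288.2 + 234.42) = 1/1523.7 = 0.0006563
[CO3²⁻] = α₂ × DIC = 0.0006563 × 2.42 = 0.00159 mmol/L = 1.59 μmol/L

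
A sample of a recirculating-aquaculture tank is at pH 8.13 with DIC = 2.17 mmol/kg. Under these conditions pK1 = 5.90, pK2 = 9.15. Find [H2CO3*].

α₀ = 1 / (1 + K1/[H⁺] + K1K2/[H⁺]²) = 1 / (1 + 10^+2.23 + 10^+1.21)
   = 1 / (1 + 169.82 + 16.218) = 1/187.04 = 0.005346
[CO2*] = α₀ × DIC = 0.005346 × 2.17 = 0.0116 mmol/kg = 11.6 μmol/kg

[CO2*] = 11.6 μmol/kg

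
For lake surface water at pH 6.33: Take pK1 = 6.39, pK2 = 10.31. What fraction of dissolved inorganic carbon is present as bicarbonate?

α₁ = 0.465

α₁ = 1 / (1 + [H⁺]/K1 + K2/[H⁺]) = 1 / (1 + 10^+0.06 + 10^-3.98)
   = 1 / (1 + 1.1482 + 0.00010471) = 1/2.1483 = 0.4655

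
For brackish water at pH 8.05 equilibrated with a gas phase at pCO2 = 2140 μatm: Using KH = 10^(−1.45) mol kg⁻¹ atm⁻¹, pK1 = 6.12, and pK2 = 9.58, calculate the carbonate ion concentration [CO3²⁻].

[CO2*] = KH · pCO2 = 10^(−1.45) × 2140×10^-6 = 7.593×10^-5 mol/kg
α₀ = 1/(1 + K1/[H⁺] + K1K2/[H⁺]²) = 1/(1 + 10^+1.93 + 10^+0.40) = 0.01128
DIC = [CO2*]/α₀ = 7.593×10^-5 / 0.01128 = 6.729 mmol/kg
[CO3²⁻] = α₂·DIC; α₂ = 0.02834, so [CO3²⁻] = 0.02834 × 6.729 = 0.191 mmol/kg

[CO3²⁻] = 0.191 mmol/kg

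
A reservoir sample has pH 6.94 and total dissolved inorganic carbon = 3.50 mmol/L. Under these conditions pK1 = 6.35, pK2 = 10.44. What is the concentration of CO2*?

α₀ = 1 / (1 + K1/[H⁺] + K1K2/[H⁺]²) = 1 / (1 + 10^+0.59 + 10^-2.91)
   = 1 / (1 + 3.8905 + 0.0012303) = 1/4.8917 = 0.2044
[CO2*] = α₀ × DIC = 0.2044 × 3.50 = 0.716 mmol/L

[CO2*] = 0.716 mmol/L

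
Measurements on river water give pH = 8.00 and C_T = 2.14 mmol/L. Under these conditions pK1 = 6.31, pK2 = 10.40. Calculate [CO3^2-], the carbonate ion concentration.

[CO3²⁻] = 8.32 μmol/L

α₂ = 1 / (1 + [H⁺]/K2 + [H⁺]²/(K1K2)) = 1 / (1 + 10^+2.40 + 10^+0.71)
   = 1 / (1 + 251.19 + 5.1286) = 1/257.32 = 0.003886
[CO3²⁻] = α₂ × DIC = 0.003886 × 2.14 = 0.00832 mmol/L = 8.32 μmol/L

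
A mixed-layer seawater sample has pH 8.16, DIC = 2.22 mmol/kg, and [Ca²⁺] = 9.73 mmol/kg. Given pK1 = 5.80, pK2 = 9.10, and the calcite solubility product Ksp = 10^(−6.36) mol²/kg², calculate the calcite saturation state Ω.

Ω = 5.08

α₂ = 1 / (1 + [H⁺]/K2 + [H⁺]²/(K1K2)) = 1 / (1 + 10^+0.94 + 10^-1.42)
   = 1 / (1 + 8.7096 + 0.038019) = 1/9.7477 = 0.1026
[CO3²⁻] = α₂ × DIC = 0.1026 × 2.22 = 0.2277 mmol/kg
Ksp = 10^(−6.36) = 4.365×10^-7
Ω = [Ca²⁺][CO3²⁻]/Ksp = (9.73×10^-3)(2.277×10^-4) / 4.365×10^-7 = 5.08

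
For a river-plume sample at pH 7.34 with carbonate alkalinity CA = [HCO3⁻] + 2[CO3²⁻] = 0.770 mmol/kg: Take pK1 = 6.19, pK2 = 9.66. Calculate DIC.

CA = [HCO3⁻] + 2[CO3²⁻] = (α₁ + 2α₂)·DIC
At pH 7.34: [H⁺]/K1 = 10^-1.15 = 0.070795, K2/[H⁺] = 10^-2.32 = 0.0047863
α₁ = 1/(1 + 0.070795 + 0.0047863) = 1/1.0756 = 0.9297; α₂ = α₁·K2/[H⁺] = 0.004450
α₁ + 2α₂ = 0.9386
DIC = CA / (α₁ + 2α₂) = 0.770 / 0.9386 = 0.820 mmol/kg

DIC = 0.820 mmol/kg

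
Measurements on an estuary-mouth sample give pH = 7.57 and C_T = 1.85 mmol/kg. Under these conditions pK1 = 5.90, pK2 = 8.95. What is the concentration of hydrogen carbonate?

[HCO3⁻] = 1.74 mmol/kg

α₁ = 1 / (1 + [H⁺]/K1 + K2/[H⁺]) = 1 / (1 + 10^-1.67 + 10^-1.38)
   = 1 / (1 + 0.021380 + 0.041687) = 1/1.0631 = 0.9407
[HCO3⁻] = α₁ × DIC = 0.9407 × 1.85 = 1.74 mmol/kg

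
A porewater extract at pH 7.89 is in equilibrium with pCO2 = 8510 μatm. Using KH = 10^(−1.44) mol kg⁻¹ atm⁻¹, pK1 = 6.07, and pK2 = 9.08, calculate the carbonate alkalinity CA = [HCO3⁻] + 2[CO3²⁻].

[CO2*] = KH · pCO2 = 10^(−1.44) × 8510×10^-6 = 3.090×10^-4 mol/kg
α₀ = 1/(1 + K1/[H⁺] + K1K2/[H⁺]²) = 1/(1 + 10^+1.82 + 10^+0.63) = 0.01402
DIC = [CO2*]/α₀ = 3.090×10^-4 / 0.01402 = 22.04 mmol/kg
CA = (α₁ + 2α₂)·DIC = (0.9262 + 2×0.05980) × 22.04 = 23.1 mmol/kg

CA = 23.1 mmol/kg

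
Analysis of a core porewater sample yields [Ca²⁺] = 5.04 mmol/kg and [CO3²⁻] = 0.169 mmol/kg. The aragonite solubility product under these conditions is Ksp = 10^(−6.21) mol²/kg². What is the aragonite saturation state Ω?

Ω = 1.38

Ksp = 10^(−6.21) = 6.166×10^-7
Ω = [Ca²⁺][CO3²⁻]/Ksp = (5.04×10^-3)(0.169×10^-3) / 6.166×10^-7 = 1.38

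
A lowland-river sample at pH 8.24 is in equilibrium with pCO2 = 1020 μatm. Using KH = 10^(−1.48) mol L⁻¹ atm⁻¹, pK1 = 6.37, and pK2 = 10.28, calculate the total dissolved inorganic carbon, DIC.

DIC = 2.56 mmol/L

[CO2*] = KH · pCO2 = 10^(−1.48) × 1020×10^-6 = 3.378×10^-5 mol/L
α₀ = 1/(1 + K1/[H⁺] + K1K2/[H⁺]²) = 1/(1 + 10^+1.87 + 10^-0.17) = 0.01319
DIC = [CO2*]/α₀ = 3.378×10^-5 / 0.01319 = 2.56 mmol/L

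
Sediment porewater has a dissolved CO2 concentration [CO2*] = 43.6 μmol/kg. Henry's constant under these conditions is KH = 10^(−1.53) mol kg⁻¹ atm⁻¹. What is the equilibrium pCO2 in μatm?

pCO2 = 1480 μatm

KH = 10^(−1.53) = 2.951×10^-2 mol kg⁻¹ atm⁻¹
pCO2 = [CO2*]/KH = 43.6×10^-6 / 2.951×10^-2 = 1.48×10^-3 atm = 1480 μatm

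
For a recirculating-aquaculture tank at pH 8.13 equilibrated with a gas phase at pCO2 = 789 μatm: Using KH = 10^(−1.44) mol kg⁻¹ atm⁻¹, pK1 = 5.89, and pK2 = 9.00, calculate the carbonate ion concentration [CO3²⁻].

[CO3²⁻] = 0.672 mmol/kg

[CO2*] = KH · pCO2 = 10^(−1.44) × 789×10^-6 = 2.865×10^-5 mol/kg
α₀ = 1/(1 + K1/[H⁺] + K1K2/[H⁺]²) = 1/(1 + 10^+2.24 + 10^+1.37) = 0.005045
DIC = [CO2*]/α₀ = 2.865×10^-5 / 0.005045 = 5.678 mmol/kg
[CO3²⁻] = α₂·DIC; α₂ = 0.1183, so [CO3²⁻] = 0.1183 × 5.678 = 0.672 mmol/kg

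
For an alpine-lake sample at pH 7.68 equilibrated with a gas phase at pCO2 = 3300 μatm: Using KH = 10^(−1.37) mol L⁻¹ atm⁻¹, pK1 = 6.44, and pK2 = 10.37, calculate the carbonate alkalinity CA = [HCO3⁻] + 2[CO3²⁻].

[CO2*] = KH · pCO2 = 10^(−1.37) × 3300×10^-6 = 1.408×10^-4 mol/L
α₀ = 1/(1 + K1/[H⁺] + K1K2/[H⁺]²) = 1/(1 + 10^+1.24 + 10^-1.45) = 0.05431
DIC = [CO2*]/α₀ = 1.408×10^-4 / 0.05431 = 2.592 mmol/L
CA = (α₁ + 2α₂)·DIC = (0.9438 + 2×0.001927) × 2.592 = 2.46 mmol/L

CA = 2.46 mmol/L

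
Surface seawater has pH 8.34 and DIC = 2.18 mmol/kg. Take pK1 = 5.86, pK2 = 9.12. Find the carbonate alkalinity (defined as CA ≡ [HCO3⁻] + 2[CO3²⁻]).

CA = 2.48 mmol/kg

CA = [HCO3⁻] + 2[CO3²⁻] = (α₁ + 2α₂)·DIC
At pH 8.34: [H⁺]/K1 = 10^-2.48 = 0.0033113, K2/[H⁺] = 10^-0.78 = 0.16596
α₁ = 1/(1 + 0.0033113 + 0.16596) = 1/1.1693 = 0.8552; α₂ = α₁·K2/[H⁺] = 0.1419
α₁ + 2α₂ = 1.1391
CA = 1.1391 × 2.18 = 2.48 mmol/kg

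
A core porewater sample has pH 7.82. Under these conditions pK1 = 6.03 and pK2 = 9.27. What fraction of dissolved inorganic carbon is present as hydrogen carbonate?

α₁ = 0.951

α₁ = 1 / (1 + [H⁺]/K1 + K2/[H⁺]) = 1 / (1 + 10^-1.79 + 10^-1.45)
   = 1 / (1 + 0.016218 + 0.035481) = 1/1.0517 = 0.9508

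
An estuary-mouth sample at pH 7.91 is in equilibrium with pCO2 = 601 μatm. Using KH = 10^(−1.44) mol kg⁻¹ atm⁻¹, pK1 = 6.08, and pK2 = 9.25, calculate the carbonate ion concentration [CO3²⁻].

[CO3²⁻] = 0.0674 mmol/kg

[CO2*] = KH · pCO2 = 10^(−1.44) × 601×10^-6 = 2.182×10^-5 mol/kg
α₀ = 1/(1 + K1/[H⁺] + K1K2/[H⁺]²) = 1/(1 + 10^+1.83 + 10^+0.49) = 0.01395
DIC = [CO2*]/α₀ = 2.182×10^-5 / 0.01395 = 1.565 mmol/kg
[CO3²⁻] = α₂·DIC; α₂ = 0.04310, so [CO3²⁻] = 0.04310 × 1.565 = 0.0674 mmol/kg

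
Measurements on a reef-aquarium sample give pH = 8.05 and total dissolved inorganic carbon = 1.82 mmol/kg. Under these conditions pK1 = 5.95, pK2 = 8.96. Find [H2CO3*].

[CO2*] = 12.8 μmol/kg

α₀ = 1 / (1 + K1/[H⁺] + K1K2/[H⁺]²) = 1 / (1 + 10^+2.10 + 10^+1.19)
   = 1 / (1 + 125.89 + 15.488) = 1/142.38 = 0.007023
[CO2*] = α₀ × DIC = 0.007023 × 1.82 = 0.0128 mmol/kg = 12.8 μmol/kg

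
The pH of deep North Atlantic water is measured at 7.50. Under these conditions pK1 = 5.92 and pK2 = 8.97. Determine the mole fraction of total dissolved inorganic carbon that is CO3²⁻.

α₂ = 0.0320

α₂ = 1 / (1 + [H⁺]/K2 + [H⁺]²/(K1K2)) = 1 / (1 + 10^+1.47 + 10^-0.11)
   = 1 / (1 + 29.512 + 0.77625) = 1/31.288 = 0.03196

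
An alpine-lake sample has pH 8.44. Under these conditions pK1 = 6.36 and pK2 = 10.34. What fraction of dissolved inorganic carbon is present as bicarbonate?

α₁ = 1 / (1 + [H⁺]/K1 + K2/[H⁺]) = 1 / (1 + 10^-2.08 + 10^-1.90)
   = 1 / (1 + 0.0083176 + 0.012589) = 1/1.0209 = 0.9795

α₁ = 0.980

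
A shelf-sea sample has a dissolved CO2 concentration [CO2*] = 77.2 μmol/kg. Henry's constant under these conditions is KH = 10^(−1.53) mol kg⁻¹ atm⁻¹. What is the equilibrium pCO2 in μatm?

pCO2 = 2620 μatm

KH = 10^(−1.53) = 2.951×10^-2 mol kg⁻¹ atm⁻¹
pCO2 = [CO2*]/KH = 77.2×10^-6 / 2.951×10^-2 = 2.62×10^-3 atm = 2620 μatm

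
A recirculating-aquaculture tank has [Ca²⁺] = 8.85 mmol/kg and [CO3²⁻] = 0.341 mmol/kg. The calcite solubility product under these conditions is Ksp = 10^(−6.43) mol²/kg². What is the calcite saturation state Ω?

Ksp = 10^(−6.43) = 3.715×10^-7
Ω = [Ca²⁺][CO3²⁻]/Ksp = (8.85×10^-3)(0.341×10^-3) / 3.715×10^-7 = 8.12

Ω = 8.12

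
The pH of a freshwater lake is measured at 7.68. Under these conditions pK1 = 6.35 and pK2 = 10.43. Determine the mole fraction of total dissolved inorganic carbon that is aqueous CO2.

α₀ = 0.0446

α₀ = 1 / (1 + K1/[H⁺] + K1K2/[H⁺]²) = 1 / (1 + 10^+1.33 + 10^-1.42)
   = 1 / (1 + 21.380 + 0.038019) = 1/22.418 = 0.04461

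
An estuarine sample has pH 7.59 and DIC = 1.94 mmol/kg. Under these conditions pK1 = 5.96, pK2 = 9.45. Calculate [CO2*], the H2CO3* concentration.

α₀ = 1 / (1 + K1/[H⁺] + K1K2/[H⁺]²) = 1 / (1 + 10^+1.63 + 10^-0.23)
   = 1 / (1 + 42.658 + 0.58884) = 1/44.247 = 0.02260
[CO2*] = α₀ × DIC = 0.02260 × 1.94 = 0.0438 mmol/kg

[CO2*] = 0.0438 mmol/kg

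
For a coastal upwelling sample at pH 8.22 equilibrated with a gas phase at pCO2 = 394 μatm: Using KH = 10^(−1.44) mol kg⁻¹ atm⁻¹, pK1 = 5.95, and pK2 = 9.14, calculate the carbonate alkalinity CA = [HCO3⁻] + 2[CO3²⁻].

CA = 3.30 mmol/kg

[CO2*] = KH · pCO2 = 10^(−1.44) × 394×10^-6 = 1.431×10^-5 mol/kg
α₀ = 1/(1 + K1/[H⁺] + K1K2/[H⁺]²) = 1/(1 + 10^+2.27 + 10^+1.35) = 0.004771
DIC = [CO2*]/α₀ = 1.431×10^-5 / 0.004771 = 2.998 mmol/kg
CA = (α₁ + 2α₂)·DIC = (0.8884 + 2×0.1068) × 2.998 = 3.30 mmol/kg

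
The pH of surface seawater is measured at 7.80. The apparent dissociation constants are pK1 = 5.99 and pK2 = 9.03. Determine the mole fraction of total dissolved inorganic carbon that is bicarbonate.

α₁ = 0.931

α₁ = 1 / (1 + [H⁺]/K1 + K2/[H⁺]) = 1 / (1 + 10^-1.81 + 10^-1.23)
   = 1 / (1 + 0.015488 + 0.058884) = 1/1.0744 = 0.9308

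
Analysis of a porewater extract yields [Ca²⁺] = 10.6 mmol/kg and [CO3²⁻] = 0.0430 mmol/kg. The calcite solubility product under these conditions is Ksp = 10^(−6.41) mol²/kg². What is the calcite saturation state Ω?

Ksp = 10^(−6.41) = 3.890×10^-7
Ω = [Ca²⁺][CO3²⁻]/Ksp = (10.6×10^-3)(0.0430×10^-3) / 3.890×10^-7 = 1.17

Ω = 1.17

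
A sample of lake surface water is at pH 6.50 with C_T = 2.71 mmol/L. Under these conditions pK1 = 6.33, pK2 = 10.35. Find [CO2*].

[CO2*] = 1.09 mmol/L

α₀ = 1 / (1 + K1/[H⁺] + K1K2/[H⁺]²) = 1 / (1 + 10^+0.17 + 10^-3.68)
   = 1 / (1 + 1.4791 + 0.00020893) = 1/2.4793 = 0.4033
[CO2*] = α₀ × DIC = 0.4033 × 2.71 = 1.09 mmol/L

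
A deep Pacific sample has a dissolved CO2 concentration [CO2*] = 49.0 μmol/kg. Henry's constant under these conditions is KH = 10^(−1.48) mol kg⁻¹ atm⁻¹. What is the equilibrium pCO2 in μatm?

KH = 10^(−1.48) = 3.311×10^-2 mol kg⁻¹ atm⁻¹
pCO2 = [CO2*]/KH = 49.0×10^-6 / 3.311×10^-2 = 1.48×10^-3 atm = 1480 μatm

pCO2 = 1480 μatm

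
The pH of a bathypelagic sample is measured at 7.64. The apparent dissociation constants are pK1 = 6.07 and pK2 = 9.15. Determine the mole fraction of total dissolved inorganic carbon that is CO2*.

α₀ = 0.0254

α₀ = 1 / (1 + K1/[H⁺] + K1K2/[H⁺]²) = 1 / (1 + 10^+1.57 + 10^+0.06)
   = 1 / (1 + 37.154 + 1.1482) = 1/39.302 = 0.02544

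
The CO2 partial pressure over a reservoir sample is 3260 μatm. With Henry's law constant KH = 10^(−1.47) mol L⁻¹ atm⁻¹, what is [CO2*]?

KH = 10^(−1.47) = 3.388×10^-2 mol L⁻¹ atm⁻¹
[CO2*] = KH · pCO2 = 3.388×10^-2 × 3260×10^-6 atm = 1.10×10^-4 mol/L

[CO2*] = 110 μmol/L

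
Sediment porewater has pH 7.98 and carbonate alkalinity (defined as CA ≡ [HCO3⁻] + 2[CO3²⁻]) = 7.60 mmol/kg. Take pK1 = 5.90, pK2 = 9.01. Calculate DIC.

CA = [HCO3⁻] + 2[CO3²⁻] = (α₁ + 2α₂)·DIC
At pH 7.98: [H⁺]/K1 = 10^-2.08 = 0.0083176, K2/[H⁺] = 10^-1.03 = 0.093325
α₁ = 1/(1 + 0.0083176 + 0.093325) = 1/1.1016 = 0.9077; α₂ = α₁·K2/[H⁺] = 0.08471
α₁ + 2α₂ = 1.0772
DIC = CA / (α₁ + 2α₂) = 7.60 / 1.0772 = 7.06 mmol/kg

DIC = 7.06 mmol/kg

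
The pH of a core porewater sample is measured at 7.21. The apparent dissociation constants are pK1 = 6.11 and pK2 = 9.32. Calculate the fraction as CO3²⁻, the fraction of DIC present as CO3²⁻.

α₂ = 0.00714

α₂ = 1 / (1 + [H⁺]/K2 + [H⁺]²/(K1K2)) = 1 / (1 + 10^+2.11 + 10^+1.01)
   = 1 / (1 + 128.82 + 10.233) = 1/140.06 = 0.007140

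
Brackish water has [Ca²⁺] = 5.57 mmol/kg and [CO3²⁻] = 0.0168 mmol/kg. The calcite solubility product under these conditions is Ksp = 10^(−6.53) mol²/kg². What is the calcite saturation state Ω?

Ksp = 10^(−6.53) = 2.951×10^-7
Ω = [Ca²⁺][CO3²⁻]/Ksp = (5.57×10^-3)(0.0168×10^-3) / 2.951×10^-7 = 0.317

Ω = 0.317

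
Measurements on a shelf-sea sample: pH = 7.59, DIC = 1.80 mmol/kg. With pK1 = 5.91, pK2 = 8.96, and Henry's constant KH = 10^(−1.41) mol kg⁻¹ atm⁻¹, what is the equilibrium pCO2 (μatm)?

α₀ = 1 / (1 + K1/[H⁺] + K1K2/[H⁺]²) = 1 / (1 + 10^+1.68 + 10^+0.31)
   = 1 / (1 + 47.863 + 2.0417) = 1/50.905 = 0.01964
[CO2*] = α₀ × DIC = 0.01964 × 1.80 = 0.03536 mmol/kg
pCO2 = [CO2*]/KH = 3.536×10^-5 / 3.890×10^-2 = 909 μatm

pCO2 = 909 μatm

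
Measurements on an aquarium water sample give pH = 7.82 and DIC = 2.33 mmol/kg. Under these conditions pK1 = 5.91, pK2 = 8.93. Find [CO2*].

[CO2*] = 0.0263 mmol/kg

α₀ = 1 / (1 + K1/[H⁺] + K1K2/[H⁺]²) = 1 / (1 + 10^+1.91 + 10^+0.80)
   = 1 / (1 + 81.283 + 6.3096) = 1/88.593 = 0.01129
[CO2*] = α₀ × DIC = 0.01129 × 2.33 = 0.0263 mmol/kg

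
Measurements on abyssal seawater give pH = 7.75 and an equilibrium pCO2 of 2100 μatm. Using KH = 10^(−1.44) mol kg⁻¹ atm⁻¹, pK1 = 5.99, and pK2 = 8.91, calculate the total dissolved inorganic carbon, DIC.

DIC = 4.77 mmol/kg

[CO2*] = KH · pCO2 = 10^(−1.44) × 2100×10^-6 = 7.625×10^-5 mol/kg
α₀ = 1/(1 + K1/[H⁺] + K1K2/[H⁺]²) = 1/(1 + 10^+1.76 + 10^+0.60) = 0.01599
DIC = [CO2*]/α₀ = 7.625×10^-5 / 0.01599 = 4.77 mmol/kg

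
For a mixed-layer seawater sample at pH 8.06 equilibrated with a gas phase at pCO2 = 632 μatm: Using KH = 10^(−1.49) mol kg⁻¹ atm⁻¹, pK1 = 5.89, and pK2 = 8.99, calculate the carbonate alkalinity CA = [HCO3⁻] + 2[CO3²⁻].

[CO2*] = KH · pCO2 = 10^(−1.49) × 632×10^-6 = 2.045×10^-5 mol/kg
α₀ = 1/(1 + K1/[H⁺] + K1K2/[H⁺]²) = 1/(1 + 10^+2.17 + 10^+1.24) = 0.006014
DIC = [CO2*]/α₀ = 2.045×10^-5 / 0.006014 = 3.401 mmol/kg
CA = (α₁ + 2α₂)·DIC = (0.8895 + 2×0.1045) × 3.401 = 3.74 mmol/kg

CA = 3.74 mmol/kg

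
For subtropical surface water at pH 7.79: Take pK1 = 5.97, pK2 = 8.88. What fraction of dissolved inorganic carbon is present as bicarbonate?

α₁ = 0.912

α₁ = 1 / (1 + [H⁺]/K1 + K2/[H⁺]) = 1 / (1 + 10^-1.82 + 10^-1.09)
   = 1 / (1 + 0.015136 + 0.081283) = 1/1.0964 = 0.9121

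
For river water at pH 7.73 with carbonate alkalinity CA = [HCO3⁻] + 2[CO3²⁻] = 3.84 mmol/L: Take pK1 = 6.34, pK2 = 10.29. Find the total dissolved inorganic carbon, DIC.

CA = [HCO3⁻] + 2[CO3²⁻] = (α₁ + 2α₂)·DIC
At pH 7.73: [H⁺]/K1 = 10^-1.39 = 0.040738, K2/[H⁺] = 10^-2.56 = 0.0027542
α₁ = 1/(1 + 0.040738 + 0.0027542) = 1/1.0435 = 0.9583; α₂ = α₁·K2/[H⁺] = 0.002639
α₁ + 2α₂ = 0.9636
DIC = CA / (α₁ + 2α₂) = 3.84 / 0.9636 = 3.99 mmol/L

DIC = 3.99 mmol/L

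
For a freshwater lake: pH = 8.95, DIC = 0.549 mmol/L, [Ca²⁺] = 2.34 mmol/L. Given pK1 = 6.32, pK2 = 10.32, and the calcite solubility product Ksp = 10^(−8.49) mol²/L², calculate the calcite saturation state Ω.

Ω = 16.2

α₂ = 1 / (1 + [H⁺]/K2 + [H⁺]²/(K1K2)) = 1 / (1 + 10^+1.37 + 10^-1.26)
   = 1 / (1 + 23.442 + 0.054954) = 1/24.497 = 0.04082
[CO3²⁻] = α₂ × DIC = 0.04082 × 0.549 = 0.02241 mmol/L
Ksp = 10^(−8.49) = 3.236×10^-9
Ω = [Ca²⁺][CO3²⁻]/Ksp = (2.34×10^-3)(2.241×10^-5) / 3.236×10^-9 = 16.2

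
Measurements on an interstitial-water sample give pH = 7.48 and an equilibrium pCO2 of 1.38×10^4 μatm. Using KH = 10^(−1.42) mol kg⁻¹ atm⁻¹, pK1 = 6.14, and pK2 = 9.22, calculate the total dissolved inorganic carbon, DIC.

[CO2*] = KH · pCO2 = 10^(−1.42) × 1.38×10^4×10^-6 = 5.247×10^-4 mol/kg
α₀ = 1/(1 + K1/[H⁺] + K1K2/[H⁺]²) = 1/(1 + 10^+1.34 + 10^-0.40) = 0.04296
DIC = [CO2*]/α₀ = 5.247×10^-4 / 0.04296 = 12.2 mmol/kg

DIC = 12.2 mmol/kg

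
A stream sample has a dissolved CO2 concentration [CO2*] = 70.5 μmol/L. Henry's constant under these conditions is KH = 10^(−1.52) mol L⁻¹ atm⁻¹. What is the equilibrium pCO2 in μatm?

KH = 10^(−1.52) = 3.020×10^-2 mol L⁻¹ atm⁻¹
pCO2 = [CO2*]/KH = 70.5×10^-6 / 3.020×10^-2 = 2.33×10^-3 atm = 2330 μatm

pCO2 = 2330 μatm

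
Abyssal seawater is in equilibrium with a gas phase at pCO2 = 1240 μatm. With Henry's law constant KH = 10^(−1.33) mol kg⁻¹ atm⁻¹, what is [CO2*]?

[CO2*] = 58.0 μmol/kg

KH = 10^(−1.33) = 4.677×10^-2 mol kg⁻¹ atm⁻¹
[CO2*] = KH · pCO2 = 4.677×10^-2 × 1240×10^-6 atm = 5.80×10^-5 mol/kg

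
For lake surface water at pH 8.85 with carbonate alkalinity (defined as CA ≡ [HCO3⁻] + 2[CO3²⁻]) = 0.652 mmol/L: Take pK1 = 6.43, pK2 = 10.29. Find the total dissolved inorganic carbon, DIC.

DIC = 0.632 mmol/L

CA = [HCO3⁻] + 2[CO3²⁻] = (α₁ + 2α₂)·DIC
At pH 8.85: [H⁺]/K1 = 10^-2.42 = 0.0038019, K2/[H⁺] = 10^-1.44 = 0.036308
α₁ = 1/(1 + 0.0038019 + 0.036308) = 1/1.0401 = 0.9614; α₂ = α₁·K2/[H⁺] = 0.03491
α₁ + 2α₂ = 1.0313
DIC = CA / (α₁ + 2α₂) = 0.652 / 1.0313 = 0.632 mmol/L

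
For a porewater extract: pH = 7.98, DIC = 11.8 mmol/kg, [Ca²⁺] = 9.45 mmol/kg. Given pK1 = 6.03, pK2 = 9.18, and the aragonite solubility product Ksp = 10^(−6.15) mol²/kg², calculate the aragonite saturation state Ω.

Ω = 9.25

α₂ = 1 / (1 + [H⁺]/K2 + [H⁺]²/(K1K2)) = 1 / (1 + 10^+1.20 + 10^-0.75)
   = 1 / (1 + 15.849 + 0.17783) = 1/17.027 = 0.05873
[CO3²⁻] = α₂ × DIC = 0.05873 × 11.8 = 0.6930 mmol/kg
Ksp = 10^(−6.15) = 7.079×10^-7
Ω = [Ca²⁺][CO3²⁻]/Ksp = (9.45×10^-3)(6.930×10^-4) / 7.079×10^-7 = 9.25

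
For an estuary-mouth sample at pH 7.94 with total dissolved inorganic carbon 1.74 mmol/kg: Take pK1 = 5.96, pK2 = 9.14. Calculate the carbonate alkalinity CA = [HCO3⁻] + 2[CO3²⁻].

CA = 1.83 mmol/kg

CA = [HCO3⁻] + 2[CO3²⁻] = (α₁ + 2α₂)·DIC
At pH 7.94: [H⁺]/K1 = 10^-1.98 = 0.010471, K2/[H⁺] = 10^-1.20 = 0.063096
α₁ = 1/(1 + 0.010471 + 0.063096) = 1/1.0736 = 0.9315; α₂ = α₁·K2/[H⁺] = 0.05877
α₁ + 2α₂ = 1.0490
CA = 1.0490 × 1.74 = 1.83 mmol/kg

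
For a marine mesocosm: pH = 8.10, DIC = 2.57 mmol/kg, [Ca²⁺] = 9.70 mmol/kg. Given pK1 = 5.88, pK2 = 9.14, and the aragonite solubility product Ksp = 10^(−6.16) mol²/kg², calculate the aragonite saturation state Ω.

Ω = 3.00

α₂ = 1 / (1 + [H⁺]/K2 + [H⁺]²/(K1K2)) = 1 / (1 + 10^+1.04 + 10^-1.18)
   = 1 / (1 + 10.965 + 0.066069) = 1/12.031 = 0.08312
[CO3²⁻] = α₂ × DIC = 0.08312 × 2.57 = 0.2136 mmol/kg
Ksp = 10^(−6.16) = 6.918×10^-7
Ω = [Ca²⁺][CO3²⁻]/Ksp = (9.70×10^-3)(2.136×10^-4) / 6.918×10^-7 = 3.00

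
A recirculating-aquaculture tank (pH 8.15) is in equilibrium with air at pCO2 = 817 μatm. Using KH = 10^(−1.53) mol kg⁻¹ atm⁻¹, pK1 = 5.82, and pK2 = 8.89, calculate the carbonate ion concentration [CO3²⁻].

[CO3²⁻] = 0.938 mmol/kg

[CO2*] = KH · pCO2 = 10^(−1.53) × 817×10^-6 = 2.411×10^-5 mol/kg
α₀ = 1/(1 + K1/[H⁺] + K1K2/[H⁺]²) = 1/(1 + 10^+2.33 + 10^+1.59) = 0.003942
DIC = [CO2*]/α₀ = 2.411×10^-5 / 0.003942 = 6.117 mmol/kg
[CO3²⁻] = α₂·DIC; α₂ = 0.1533, so [CO3²⁻] = 0.1533 × 6.117 = 0.938 mmol/kg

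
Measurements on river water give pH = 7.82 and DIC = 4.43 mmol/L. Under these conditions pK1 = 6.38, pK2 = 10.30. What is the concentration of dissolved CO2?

α₀ = 1 / (1 + K1/[H⁺] + K1K2/[H⁺]²) = 1 / (1 + 10^+1.44 + 10^-1.04)
   = 1 / (1 + 27.542 + 0.091201) = 1/28.633 = 0.03492
[CO2*] = α₀ × DIC = 0.03492 × 4.43 = 0.155 mmol/L

[CO2*] = 0.155 mmol/L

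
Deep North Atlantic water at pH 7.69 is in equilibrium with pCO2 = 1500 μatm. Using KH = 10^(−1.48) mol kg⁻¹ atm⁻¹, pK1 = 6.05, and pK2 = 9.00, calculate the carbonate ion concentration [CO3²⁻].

[CO2*] = KH · pCO2 = 10^(−1.48) × 1500×10^-6 = 4.967×10^-5 mol/kg
α₀ = 1/(1 + K1/[H⁺] + K1K2/[H⁺]²) = 1/(1 + 10^+1.64 + 10^+0.33) = 0.02137
DIC = [CO2*]/α₀ = 4.967×10^-5 / 0.02137 = 2.324 mmol/kg
[CO3²⁻] = α₂·DIC; α₂ = 0.04569, so [CO3²⁻] = 0.04569 × 2.324 = 0.106 mmol/kg

[CO3²⁻] = 0.106 mmol/kg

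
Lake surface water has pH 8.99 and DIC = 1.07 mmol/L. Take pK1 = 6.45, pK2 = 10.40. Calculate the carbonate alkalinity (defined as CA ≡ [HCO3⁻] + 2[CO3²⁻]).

CA = 1.11 mmol/L

CA = [HCO3⁻] + 2[CO3²⁻] = (α₁ + 2α₂)·DIC
At pH 8.99: [H⁺]/K1 = 10^-2.54 = 0.0028840, K2/[H⁺] = 10^-1.41 = 0.038905
α₁ = 1/(1 + 0.0028840 + 0.038905) = 1/1.0418 = 0.9599; α₂ = α₁·K2/[H⁺] = 0.03734
α₁ + 2α₂ = 1.0346
CA = 1.0346 × 1.07 = 1.11 mmol/L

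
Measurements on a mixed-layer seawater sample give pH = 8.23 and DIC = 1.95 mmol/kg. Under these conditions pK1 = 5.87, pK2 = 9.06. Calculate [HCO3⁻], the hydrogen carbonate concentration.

α₁ = 1 / (1 + [H⁺]/K1 + K2/[H⁺]) = 1 / (1 + 10^-2.36 + 10^-0.83)
   = 1 / (1 + 0.0043652 + 0.14791) = 1/1.1523 = 0.8678
[HCO3⁻] = α₁ × DIC = 0.8678 × 1.95 = 1.69 mmol/kg

[HCO3⁻] = 1.69 mmol/kg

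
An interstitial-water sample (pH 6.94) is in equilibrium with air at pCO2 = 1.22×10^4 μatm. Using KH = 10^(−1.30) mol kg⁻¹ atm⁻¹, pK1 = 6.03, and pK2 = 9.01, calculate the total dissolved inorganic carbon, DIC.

DIC = 5.62 mmol/kg

[CO2*] = KH · pCO2 = 10^(−1.30) × 1.22×10^4×10^-6 = 6.114×10^-4 mol/kg
α₀ = 1/(1 + K1/[H⁺] + K1K2/[H⁺]²) = 1/(1 + 10^+0.91 + 10^-1.16) = 0.1087
DIC = [CO2*]/α₀ = 6.114×10^-4 / 0.1087 = 5.62 mmol/kg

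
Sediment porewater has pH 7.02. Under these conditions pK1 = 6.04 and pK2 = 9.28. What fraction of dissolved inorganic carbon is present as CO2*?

α₀ = 0.0943

α₀ = 1 / (1 + K1/[H⁺] + K1K2/[H⁺]²) = 1 / (1 + 10^+0.98 + 10^-1.28)
   = 1 / (1 + 9.5499 + 0.052481) = 1/10.602 = 0.09432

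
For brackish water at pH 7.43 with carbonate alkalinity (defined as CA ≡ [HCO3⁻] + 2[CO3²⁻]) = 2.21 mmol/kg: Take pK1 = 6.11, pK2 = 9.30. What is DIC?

DIC = 2.28 mmol/kg

CA = [HCO3⁻] + 2[CO3²⁻] = (α₁ + 2α₂)·DIC
At pH 7.43: [H⁺]/K1 = 10^-1.32 = 0.047863, K2/[H⁺] = 10^-1.87 = 0.013490
α₁ = 1/(1 + 0.047863 + 0.013490) = 1/1.0614 = 0.9422; α₂ = α₁·K2/[H⁺] = 0.01271
α₁ + 2α₂ = 0.9676
DIC = CA / (α₁ + 2α₂) = 2.21 / 0.9676 = 2.28 mmol/kg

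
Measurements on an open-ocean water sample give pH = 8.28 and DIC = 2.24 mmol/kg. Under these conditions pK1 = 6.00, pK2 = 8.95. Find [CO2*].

α₀ = 1 / (1 + K1/[H⁺] + K1K2/[H⁺]²) = 1 / (1 + 10^+2.28 + 10^+1.61)
   = 1 / (1 + 190.55 + 40.738) = 1/232.28 = 0.004305
[CO2*] = α₀ × DIC = 0.004305 × 2.24 = 0.00964 mmol/kg = 9.64 μmol/kg

[CO2*] = 9.64 μmol/kg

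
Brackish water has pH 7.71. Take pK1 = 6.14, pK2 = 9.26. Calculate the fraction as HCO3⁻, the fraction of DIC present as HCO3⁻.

α₁ = 1 / (1 + [H⁺]/K1 + K2/[H⁺]) = 1 / (1 + 10^-1.57 + 10^-1.55)
   = 1 / (1 + 0.026915 + 0.028184) = 1/1.0551 = 0.9478

α₁ = 0.948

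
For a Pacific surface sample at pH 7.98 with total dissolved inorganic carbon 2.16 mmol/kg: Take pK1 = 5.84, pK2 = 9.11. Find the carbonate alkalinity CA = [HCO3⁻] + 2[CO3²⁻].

CA = 2.29 mmol/kg

CA = [HCO3⁻] + 2[CO3²⁻] = (α₁ + 2α₂)·DIC
At pH 7.98: [H⁺]/K1 = 10^-2.14 = 0.0072444, K2/[H⁺] = 10^-1.13 = 0.074131
α₁ = 1/(1 + 0.0072444 + 0.074131) = 1/1.0814 = 0.9247; α₂ = α₁·K2/[H⁺] = 0.06855
α₁ + 2α₂ = 1.0619
CA = 1.0619 × 2.16 = 2.29 mmol/kg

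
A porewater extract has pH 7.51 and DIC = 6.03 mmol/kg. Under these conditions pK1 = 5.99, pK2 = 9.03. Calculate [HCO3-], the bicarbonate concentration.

α₁ = 1 / (1 + [H⁺]/K1 + K2/[H⁺]) = 1 / (1 + 10^-1.52 + 10^-1.52)
   = 1 / (1 + 0.030200 + 0.030200) = 1/1.0604 = 0.9430
[HCO3⁻] = α₁ × DIC = 0.9430 × 6.03 = 5.69 mmol/kg

[HCO3⁻] = 5.69 mmol/kg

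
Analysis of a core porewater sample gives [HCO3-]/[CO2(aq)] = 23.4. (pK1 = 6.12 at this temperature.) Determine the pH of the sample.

pH = 7.49

From K1 = [H⁺][HCO3-]/[CO2(aq)]:  pH = pK1 + log₁₀([HCO3-]/[CO2(aq)])
log₁₀(23.4) = +1.369
pH = 6.12 + (+1.369) = 7.49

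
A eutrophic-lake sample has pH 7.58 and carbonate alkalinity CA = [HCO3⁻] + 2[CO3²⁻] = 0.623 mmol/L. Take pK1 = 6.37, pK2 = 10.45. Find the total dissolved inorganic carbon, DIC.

DIC = 0.660 mmol/L

CA = [HCO3⁻] + 2[CO3²⁻] = (α₁ + 2α₂)·DIC
At pH 7.58: [H⁺]/K1 = 10^-1.21 = 0.061660, K2/[H⁺] = 10^-2.87 = 0.0013490
α₁ = 1/(1 + 0.061660 + 0.0013490) = 1/1.0630 = 0.9407; α₂ = α₁·K2/[H⁺] = 0.001269
α₁ + 2α₂ = 0.9433
DIC = CA / (α₁ + 2α₂) = 0.623 / 0.9433 = 0.660 mmol/L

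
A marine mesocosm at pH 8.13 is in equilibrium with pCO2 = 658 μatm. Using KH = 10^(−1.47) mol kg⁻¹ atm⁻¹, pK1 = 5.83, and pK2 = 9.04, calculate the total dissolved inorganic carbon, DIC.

[CO2*] = KH · pCO2 = 10^(−1.47) × 658×10^-6 = 2.230×10^-5 mol/kg
α₀ = 1/(1 + K1/[H⁺] + K1K2/[H⁺]²) = 1/(1 + 10^+2.30 + 10^+1.39) = 0.004443
DIC = [CO2*]/α₀ = 2.230×10^-5 / 0.004443 = 5.02 mmol/kg

DIC = 5.02 mmol/kg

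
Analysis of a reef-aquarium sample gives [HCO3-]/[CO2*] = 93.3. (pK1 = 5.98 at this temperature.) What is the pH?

From K1 = [H⁺][HCO3-]/[CO2*]:  pH = pK1 + log₁₀([HCO3-]/[CO2*])
log₁₀(93.3) = +1.970
pH = 5.98 + (+1.970) = 7.95

pH = 7.95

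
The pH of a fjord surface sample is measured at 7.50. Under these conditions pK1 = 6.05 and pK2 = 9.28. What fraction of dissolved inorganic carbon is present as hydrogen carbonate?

α₁ = 0.951

α₁ = 1 / (1 + [H⁺]/K1 + K2/[H⁺]) = 1 / (1 + 10^-1.45 + 10^-1.78)
   = 1 / (1 + 0.035481 + 0.016596) = 1/1.0521 = 0.9505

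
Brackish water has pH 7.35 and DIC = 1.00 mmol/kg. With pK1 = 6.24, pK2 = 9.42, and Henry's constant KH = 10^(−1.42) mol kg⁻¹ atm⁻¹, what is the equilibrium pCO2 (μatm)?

α₀ = 1 / (1 + K1/[H⁺] + K1K2/[H⁺]²) = 1 / (1 + 10^+1.11 + 10^-0.96)
   = 1 / (1 + 12.882 + 0.10965) = 1/13.992 = 0.07147
[CO2*] = α₀ × DIC = 0.07147 × 1.00 = 0.07147 mmol/kg
pCO2 = [CO2*]/KH = 7.147×10^-5 / 3.802×10^-2 = 1880 μatm

pCO2 = 1880 μatm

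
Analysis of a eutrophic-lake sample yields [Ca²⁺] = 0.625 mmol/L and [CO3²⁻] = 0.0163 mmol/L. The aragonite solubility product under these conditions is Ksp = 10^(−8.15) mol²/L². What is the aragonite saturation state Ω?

Ksp = 10^(−8.15) = 7.079×10^-9
Ω = [Ca²⁺][CO3²⁻]/Ksp = (0.625×10^-3)(0.0163×10^-3) / 7.079×10^-9 = 1.44

Ω = 1.44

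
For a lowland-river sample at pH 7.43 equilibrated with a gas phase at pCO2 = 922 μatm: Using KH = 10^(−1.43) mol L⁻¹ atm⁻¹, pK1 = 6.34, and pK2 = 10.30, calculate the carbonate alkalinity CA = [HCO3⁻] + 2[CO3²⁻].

[CO2*] = KH · pCO2 = 10^(−1.43) × 922×10^-6 = 3.426×10^-5 mol/L
α₀ = 1/(1 + K1/[H⁺] + K1K2/[H⁺]²) = 1/(1 + 10^+1.09 + 10^-1.78) = 0.07508
DIC = [CO2*]/α₀ = 3.426×10^-5 / 0.07508 = 0.4563 mmol/L
CA = (α₁ + 2α₂)·DIC = (0.9237 + 2×0.001246) × 0.4563 = 0.423 mmol/L

CA = 0.423 mmol/L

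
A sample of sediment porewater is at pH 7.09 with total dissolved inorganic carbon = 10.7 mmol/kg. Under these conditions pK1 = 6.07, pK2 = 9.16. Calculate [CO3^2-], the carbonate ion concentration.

[CO3²⁻] = 0.0825 mmol/kg

α₂ = 1 / (1 + [H⁺]/K2 + [H⁺]²/(K1K2)) = 1 / (1 + 10^+2.07 + 10^+1.05)
   = 1 / (1 + 117.49 + 11.220) = 1/129.71 = 0.007710
[CO3²⁻] = α₂ × DIC = 0.007710 × 10.7 = 0.0825 mmol/kg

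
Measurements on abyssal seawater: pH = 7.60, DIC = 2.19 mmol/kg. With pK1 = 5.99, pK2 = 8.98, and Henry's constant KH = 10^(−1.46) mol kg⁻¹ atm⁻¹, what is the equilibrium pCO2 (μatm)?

α₀ = 1 / (1 + K1/[H⁺] + K1K2/[H⁺]²) = 1 / (1 + 10^+1.61 + 10^+0.23)
   = 1 / (1 + 40.738 + 1.6982) = 1/43.436 = 0.02302
[CO2*] = α₀ × DIC = 0.02302 × 2.19 = 0.05042 mmol/kg
pCO2 = [CO2*]/KH = 5.042×10^-5 / 3.467×10^-2 = 1450 μatm

pCO2 = 1450 μatm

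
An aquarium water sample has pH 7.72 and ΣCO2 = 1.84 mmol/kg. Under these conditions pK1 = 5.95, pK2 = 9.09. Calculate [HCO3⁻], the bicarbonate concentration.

α₁ = 1 / (1 + [H⁺]/K1 + K2/[H⁺]) = 1 / (1 + 10^-1.77 + 10^-1.37)
   = 1 / (1 + 0.016982 + 0.042658) = 1/1.0596 = 0.9437
[HCO3⁻] = α₁ × DIC = 0.9437 × 1.84 = 1.74 mmol/kg

[HCO3⁻] = 1.74 mmol/kg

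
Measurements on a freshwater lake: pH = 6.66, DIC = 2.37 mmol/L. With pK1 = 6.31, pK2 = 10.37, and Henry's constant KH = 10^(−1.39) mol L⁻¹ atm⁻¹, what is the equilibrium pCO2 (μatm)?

pCO2 = 1.80×10^4 μatm

α₀ = 1 / (1 + K1/[H⁺] + K1K2/[H⁺]²) = 1 / (1 + 10^+0.35 + 10^-3.36)
   = 1 / (1 + 2.2387 + 0.00043652) = 1/3.2392 = 0.3087
[CO2*] = α₀ × DIC = 0.3087 × 2.37 = 0.7317 mmol/L
pCO2 = [CO2*]/KH = 7.317×10^-4 / 4.074×10^-2 = 1.80×10^4 μatm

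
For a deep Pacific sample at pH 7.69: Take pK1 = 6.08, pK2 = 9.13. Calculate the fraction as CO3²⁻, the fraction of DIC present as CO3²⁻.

α₂ = 0.0342

α₂ = 1 / (1 + [H⁺]/K2 + [H⁺]²/(K1K2)) = 1 / (1 + 10^+1.44 + 10^-0.17)
   = 1 / (1 + 27.542 + 0.67608) = 1/29.218 = 0.03423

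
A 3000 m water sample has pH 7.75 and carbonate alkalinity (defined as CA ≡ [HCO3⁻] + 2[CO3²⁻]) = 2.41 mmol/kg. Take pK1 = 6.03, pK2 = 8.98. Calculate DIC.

DIC = 2.32 mmol/kg

CA = [HCO3⁻] + 2[CO3²⁻] = (α₁ + 2α₂)·DIC
At pH 7.75: [H⁺]/K1 = 10^-1.72 = 0.019055, K2/[H⁺] = 10^-1.23 = 0.058884
α₁ = 1/(1 + 0.019055 + 0.058884) = 1/1.0779 = 0.9277; α₂ = α₁·K2/[H⁺] = 0.05463
α₁ + 2α₂ = 1.0369
DIC = CA / (α₁ + 2α₂) = 2.41 / 1.0369 = 2.32 mmol/kg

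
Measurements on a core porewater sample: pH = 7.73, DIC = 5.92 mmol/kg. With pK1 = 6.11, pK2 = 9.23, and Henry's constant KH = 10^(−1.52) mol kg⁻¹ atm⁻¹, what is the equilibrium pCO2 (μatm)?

α₀ = 1 / (1 + K1/[H⁺] + K1K2/[H⁺]²) = 1 / (1 + 10^+1.62 + 10^+0.12)
   = 1 / (1 + 41.687 + 1.3183) = 1/44.005 = 0.02272
[CO2*] = α₀ × DIC = 0.02272 × 5.92 = 0.1345 mmol/kg
pCO2 = [CO2*]/KH = 1.345×10^-4 / 3.020×10^-2 = 4450 μatm

pCO2 = 4450 μatm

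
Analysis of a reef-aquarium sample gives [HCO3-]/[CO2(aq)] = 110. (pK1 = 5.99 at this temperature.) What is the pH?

From K1 = [H⁺][HCO3-]/[CO2(aq)]:  pH = pK1 + log₁₀([HCO3-]/[CO2(aq)])
log₁₀(110) = +2.041
pH = 5.99 + (+2.041) = 8.03

pH = 8.03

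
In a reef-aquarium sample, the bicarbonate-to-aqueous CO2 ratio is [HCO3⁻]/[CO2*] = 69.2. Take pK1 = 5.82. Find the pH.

pH = 7.66

From K1 = [H⁺][HCO3⁻]/[CO2*]:  pH = pK1 + log₁₀([HCO3⁻]/[CO2*])
log₁₀(69.2) = +1.840
pH = 5.82 + (+1.840) = 7.66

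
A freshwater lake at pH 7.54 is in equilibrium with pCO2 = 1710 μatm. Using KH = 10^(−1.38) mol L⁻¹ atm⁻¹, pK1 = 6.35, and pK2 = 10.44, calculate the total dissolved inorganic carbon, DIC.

DIC = 1.18 mmol/L

[CO2*] = KH · pCO2 = 10^(−1.38) × 1710×10^-6 = 7.128×10^-5 mol/L
α₀ = 1/(1 + K1/[H⁺] + K1K2/[H⁺]²) = 1/(1 + 10^+1.19 + 10^-1.71) = 0.06058
DIC = [CO2*]/α₀ = 7.128×10^-5 / 0.06058 = 1.18 mmol/L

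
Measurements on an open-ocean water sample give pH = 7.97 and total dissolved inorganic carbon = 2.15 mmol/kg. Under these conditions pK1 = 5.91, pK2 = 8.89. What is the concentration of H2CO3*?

[CO2*] = 16.6 μmol/kg

α₀ = 1 / (1 + K1/[H⁺] + K1K2/[H⁺]²) = 1 / (1 + 10^+2.06 + 10^+1.14)
   = 1 / (1 + 114.82 + 13.804) = 1/129.62 = 0.007715
[CO2*] = α₀ × DIC = 0.007715 × 2.15 = 0.0166 mmol/kg = 16.6 μmol/kg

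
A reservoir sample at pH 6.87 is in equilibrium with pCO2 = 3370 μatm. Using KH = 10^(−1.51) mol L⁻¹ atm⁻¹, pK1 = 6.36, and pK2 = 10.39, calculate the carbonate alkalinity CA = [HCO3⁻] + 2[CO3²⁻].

CA = 0.337 mmol/L

[CO2*] = KH · pCO2 = 10^(−1.51) × 3370×10^-6 = 1.041×10^-4 mol/L
α₀ = 1/(1 + K1/[H⁺] + K1K2/[H⁺]²) = 1/(1 + 10^+0.51 + 10^-3.01) = 0.2360
DIC = [CO2*]/α₀ = 1.041×10^-4 / 0.2360 = 0.4412 mmol/L
CA = (α₁ + 2α₂)·DIC = (0.7637 + 2×0.0002306) × 0.4412 = 0.337 mmol/L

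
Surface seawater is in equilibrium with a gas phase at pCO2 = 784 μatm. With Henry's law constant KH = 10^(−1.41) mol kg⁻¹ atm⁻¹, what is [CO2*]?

[CO2*] = 30.5 μmol/kg

KH = 10^(−1.41) = 3.890×10^-2 mol kg⁻¹ atm⁻¹
[CO2*] = KH · pCO2 = 3.890×10^-2 × 784×10^-6 atm = 3.05×10^-5 mol/kg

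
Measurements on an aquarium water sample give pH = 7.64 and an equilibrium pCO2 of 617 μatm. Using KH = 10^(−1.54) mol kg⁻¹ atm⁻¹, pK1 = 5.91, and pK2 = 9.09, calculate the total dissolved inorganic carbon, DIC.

[CO2*] = KH · pCO2 = 10^(−1.54) × 617×10^-6 = 1.779×10^-5 mol/kg
α₀ = 1/(1 + K1/[H⁺] + K1K2/[H⁺]²) = 1/(1 + 10^+1.73 + 10^+0.28) = 0.01767
DIC = [CO2*]/α₀ = 1.779×10^-5 / 0.01767 = 1.01 mmol/kg

DIC = 1.01 mmol/kg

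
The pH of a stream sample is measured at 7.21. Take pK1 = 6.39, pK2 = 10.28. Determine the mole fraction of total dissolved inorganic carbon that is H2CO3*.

α₀ = 0.131

α₀ = 1 / (1 + K1/[H⁺] + K1K2/[H⁺]²) = 1 / (1 + 10^+0.82 + 10^-2.25)
   = 1 / (1 + 6.6069 + 0.0056234) = 1/7.6126 = 0.1314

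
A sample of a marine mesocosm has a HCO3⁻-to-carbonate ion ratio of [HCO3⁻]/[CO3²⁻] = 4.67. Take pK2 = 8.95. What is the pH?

From K2 = [H⁺][CO3²⁻]/[HCO3⁻]:  pH = pK2 − log₁₀([HCO3⁻]/[CO3²⁻])
log₁₀(4.67) = +0.669
pH = 8.95 − (+0.669) = 8.28

pH = 8.28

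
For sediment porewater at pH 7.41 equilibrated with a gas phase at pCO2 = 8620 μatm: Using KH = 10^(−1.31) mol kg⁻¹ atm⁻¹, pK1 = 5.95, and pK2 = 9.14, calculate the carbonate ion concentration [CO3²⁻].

[CO3²⁻] = 0.227 mmol/kg

[CO2*] = KH · pCO2 = 10^(−1.31) × 8620×10^-6 = 4.222×10^-4 mol/kg
α₀ = 1/(1 + K1/[H⁺] + K1K2/[H⁺]²) = 1/(1 + 10^+1.46 + 10^-0.27) = 0.03292
DIC = [CO2*]/α₀ = 4.222×10^-4 / 0.03292 = 12.82 mmol/kg
[CO3²⁻] = α₂·DIC; α₂ = 0.01768, so [CO3²⁻] = 0.01768 × 12.82 = 0.227 mmol/kg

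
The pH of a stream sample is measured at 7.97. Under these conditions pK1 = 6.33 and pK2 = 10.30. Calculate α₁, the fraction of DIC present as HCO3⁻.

α₁ = 0.973

α₁ = 1 / (1 + [H⁺]/K1 + K2/[H⁺]) = 1 / (1 + 10^-1.64 + 10^-2.33)
   = 1 / (1 + 0.022909 + 0.0046774) = 1/1.0276 = 0.9732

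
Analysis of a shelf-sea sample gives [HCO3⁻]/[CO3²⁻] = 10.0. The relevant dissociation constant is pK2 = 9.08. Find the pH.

pH = 8.08

From K2 = [H⁺][CO3²⁻]/[HCO3⁻]:  pH = pK2 − log₁₀([HCO3⁻]/[CO3²⁻])
log₁₀(10.0) = +1.000
pH = 9.08 − (+1.000) = 8.08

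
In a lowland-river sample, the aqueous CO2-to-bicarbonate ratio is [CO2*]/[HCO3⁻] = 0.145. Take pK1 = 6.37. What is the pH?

pH = 7.21

From K1 = [H⁺][HCO3⁻]/[CO2*]:  pH = pK1 − log₁₀([CO2*]/[HCO3⁻])
log₁₀(0.145) = -0.839
pH = 6.37 − (-0.839) = 7.21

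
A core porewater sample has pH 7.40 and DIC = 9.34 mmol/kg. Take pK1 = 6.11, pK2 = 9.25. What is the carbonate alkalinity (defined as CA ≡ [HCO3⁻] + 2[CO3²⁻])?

CA = 9.01 mmol/kg

CA = [HCO3⁻] + 2[CO3²⁻] = (α₁ + 2α₂)·DIC
At pH 7.40: [H⁺]/K1 = 10^-1.29 = 0.051286, K2/[H⁺] = 10^-1.85 = 0.014125
α₁ = 1/(1 + 0.051286 + 0.014125) = 1/1.0654 = 0.9386; α₂ = α₁·K2/[H⁺] = 0.01326
α₁ + 2α₂ = 0.9651
CA = 0.9651 × 9.34 = 9.01 mmol/kg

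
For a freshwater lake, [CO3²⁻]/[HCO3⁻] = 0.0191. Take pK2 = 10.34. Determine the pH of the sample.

From K2 = [H⁺][CO3²⁻]/[HCO3⁻]:  pH = pK2 + log₁₀([CO3²⁻]/[HCO3⁻])
log₁₀(0.0191) = -1.719
pH = 10.34 + (-1.719) = 8.62

pH = 8.62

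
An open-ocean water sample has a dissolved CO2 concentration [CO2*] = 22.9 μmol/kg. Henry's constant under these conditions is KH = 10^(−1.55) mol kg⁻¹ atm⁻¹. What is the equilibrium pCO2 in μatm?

KH = 10^(−1.55) = 2.818×10^-2 mol kg⁻¹ atm⁻¹
pCO2 = [CO2*]/KH = 22.9×10^-6 / 2.818×10^-2 = 8.13×10^-4 atm = 813 μatm

pCO2 = 813 μatm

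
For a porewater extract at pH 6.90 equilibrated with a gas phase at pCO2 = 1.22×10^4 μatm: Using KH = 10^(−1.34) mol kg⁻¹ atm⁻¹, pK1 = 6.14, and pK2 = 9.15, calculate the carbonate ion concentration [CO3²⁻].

[CO2*] = KH · pCO2 = 10^(−1.34) × 1.22×10^4×10^-6 = 5.576×10^-4 mol/kg
α₀ = 1/(1 + K1/[H⁺] + K1K2/[H⁺]²) = 1/(1 + 10^+0.76 + 10^-1.49) = 0.1473
DIC = [CO2*]/α₀ = 5.576×10^-4 / 0.1473 = 3.785 mmol/kg
[CO3²⁻] = α₂·DIC; α₂ = 0.004768, so [CO3²⁻] = 0.004768 × 3.785 = 0.0180 mmol/kg = 18.0 μmol/kg

[CO3²⁻] = 18.0 μmol/kg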